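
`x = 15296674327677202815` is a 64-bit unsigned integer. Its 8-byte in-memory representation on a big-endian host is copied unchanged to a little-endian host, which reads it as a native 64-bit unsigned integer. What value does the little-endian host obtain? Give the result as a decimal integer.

9183131535878146260

15296674327677202815 in 64-bit hexadecimal is 0xD448B4417A09717F.
Stored big-endian, the bytes at ascending addresses are D4 48 B4 41 7A 09 71 7F.
Read back as little-endian, the first byte is least significant, giving 0x7F71097A41B448D4.
0x7F71097A41B448D4 = 9183131535878146260.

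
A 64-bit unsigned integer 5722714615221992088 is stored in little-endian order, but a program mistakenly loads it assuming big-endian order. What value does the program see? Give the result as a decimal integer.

5722714615221992088 in 64-bit hexadecimal is 0x4F6B2A9F4F3E3A98.
Stored little-endian, the bytes at ascending addresses are 98 3A 3E 4F 9F 2A 6B 4F.
Read back as big-endian, the last byte is least significant, giving 0x983A3E4F9F2A6B4F.
0x983A3E4F9F2A6B4F = 10969148354107960143.

10969148354107960143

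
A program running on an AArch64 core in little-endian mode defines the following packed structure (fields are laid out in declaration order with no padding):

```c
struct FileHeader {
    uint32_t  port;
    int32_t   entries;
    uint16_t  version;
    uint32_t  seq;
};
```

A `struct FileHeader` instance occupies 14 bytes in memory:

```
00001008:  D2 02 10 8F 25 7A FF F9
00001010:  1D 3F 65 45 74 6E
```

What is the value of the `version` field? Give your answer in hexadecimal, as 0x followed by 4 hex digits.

0x3F1D

`version` follows `port` (4 B), `entries` (4 B), so it starts at offset 4 + 4 = 8 and occupies 2 bytes.
Bytes at offsets 8..9: 1D 3F.
In little-endian order the low byte comes first in memory.
Reassemble most-significant byte first: 3F 1D → 0x3F1D.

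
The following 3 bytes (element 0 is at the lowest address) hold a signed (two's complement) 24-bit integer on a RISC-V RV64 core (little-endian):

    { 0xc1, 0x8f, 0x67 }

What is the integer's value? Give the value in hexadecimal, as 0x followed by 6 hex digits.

Little-endian stores the least-significant byte at the lowest address.
Reassemble most-significant byte first: 67 8F C1 → 0x678FC1.

0x678FC1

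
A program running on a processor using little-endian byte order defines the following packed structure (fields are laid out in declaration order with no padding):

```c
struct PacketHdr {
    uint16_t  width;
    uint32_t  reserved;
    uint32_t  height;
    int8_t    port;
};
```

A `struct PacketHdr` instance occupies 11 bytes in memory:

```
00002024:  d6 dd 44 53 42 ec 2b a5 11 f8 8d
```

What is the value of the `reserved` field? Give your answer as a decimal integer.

3963769668

`reserved` follows `width` (2 bytes), so it starts at byte offset 2 and occupies 4 bytes.
Bytes at offsets 2..5: 44 53 42 EC.
Little-endian stores the least-significant byte at the lowest address.
Reassemble most-significant byte first: EC 42 53 44 → 0xEC425344.
0xEC425344 = 3963769668.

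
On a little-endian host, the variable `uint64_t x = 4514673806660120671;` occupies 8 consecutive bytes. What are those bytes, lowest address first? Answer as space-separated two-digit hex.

4514673806660120671 in hexadecimal, padded to 64 bits, is 0x3EA757E84ABCB05F.
Split into bytes (most-significant first): 3E A7 57 E8 4A BC B0 5F.
Little-endian: lowest address holds the least-significant byte.
So at ascending addresses the bytes are 5F B0 BC 4A E8 57 A7 3E.

5F B0 BC 4A E8 57 A7 3E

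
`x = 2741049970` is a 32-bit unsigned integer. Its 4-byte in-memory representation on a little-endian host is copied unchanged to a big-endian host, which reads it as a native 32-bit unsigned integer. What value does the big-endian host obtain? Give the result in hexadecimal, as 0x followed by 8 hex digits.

0x721A61A3

2741049970 in 32-bit hexadecimal is 0xA3611A72.
Stored little-endian, the bytes at ascending addresses are 72 1A 61 A3.
Read back as big-endian, the last byte is least significant, giving 0x721A61A3.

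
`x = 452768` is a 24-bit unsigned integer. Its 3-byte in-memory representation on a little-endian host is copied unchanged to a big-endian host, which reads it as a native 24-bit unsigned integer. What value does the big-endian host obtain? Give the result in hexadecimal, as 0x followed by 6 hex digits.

452768 in 24-bit hexadecimal is 0x06E8A0.
Stored little-endian, the bytes at ascending addresses are A0 E8 06.
Read back as big-endian, the last byte is least significant, giving 0xA0E806.

0xA0E806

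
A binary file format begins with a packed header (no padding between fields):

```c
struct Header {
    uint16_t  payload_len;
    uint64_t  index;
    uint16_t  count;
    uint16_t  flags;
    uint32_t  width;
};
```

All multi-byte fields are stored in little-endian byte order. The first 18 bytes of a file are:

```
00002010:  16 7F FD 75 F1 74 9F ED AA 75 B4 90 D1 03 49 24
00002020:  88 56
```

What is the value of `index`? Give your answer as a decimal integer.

8478850517595944445

`index` follows `payload_len` (2 bytes), so it starts at byte offset 2 and occupies 8 bytes.
Bytes at offsets 2..9: FD 75 F1 74 9F ED AA 75.
In little-endian order the low byte comes first in memory.
Reassemble most-significant byte first: 75 AA ED 9F 74 F1 75 FD → 0x75AAED9F74F175FD.
0x75AAED9F74F175FD = 8478850517595944445.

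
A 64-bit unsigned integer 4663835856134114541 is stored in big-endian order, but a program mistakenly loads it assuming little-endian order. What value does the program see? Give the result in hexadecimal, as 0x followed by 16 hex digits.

0xED8C9A470046B940

4663835856134114541 in 64-bit hexadecimal is 0x40B94600479A8CED.
Stored big-endian, the bytes at ascending addresses are 40 B9 46 00 47 9A 8C ED.
Read back as little-endian, the first byte is least significant, giving 0xED8C9A470046B940.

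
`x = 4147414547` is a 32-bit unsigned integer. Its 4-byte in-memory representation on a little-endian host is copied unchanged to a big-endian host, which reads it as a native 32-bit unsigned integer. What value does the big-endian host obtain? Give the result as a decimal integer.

327562487

4147414547 in 32-bit hexadecimal is 0xF7348613.
Stored little-endian, the bytes at ascending addresses are 13 86 34 F7.
Read back as big-endian, the last byte is least significant, giving 0x138634F7.
0x138634F7 = 327562487.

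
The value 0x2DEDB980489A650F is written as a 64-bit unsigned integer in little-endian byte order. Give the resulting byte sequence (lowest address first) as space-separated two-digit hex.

0F 65 9A 48 80 B9 ED 2D

Split into bytes (most-significant first): 2D ED B9 80 48 9A 65 0F.
Little-endian: lowest address holds the least-significant byte.
So at ascending addresses the bytes are 0F 65 9A 48 80 B9 ED 2D.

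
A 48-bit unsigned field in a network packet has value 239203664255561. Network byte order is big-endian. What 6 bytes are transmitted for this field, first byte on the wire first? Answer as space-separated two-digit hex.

239203664255561 in hexadecimal, padded to 48 bits, is 0xD98DF16FDA49.
Split into bytes (most-significant first): D9 8D F1 6F DA 49.
Big-endian: lowest address holds the most-significant byte.
So the memory order matches the most-significant-first order: D9 8D F1 6F DA 49.

D9 8D F1 6F DA 49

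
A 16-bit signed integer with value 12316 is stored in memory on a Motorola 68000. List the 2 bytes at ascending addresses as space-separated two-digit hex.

30 1C

12316 in hexadecimal, padded to 16 bits, is 0x301C.
Split into bytes (most-significant first): 30 1C.
In big-endian order the high byte comes first in memory.
So the memory order matches the most-significant-first order: 30 1C.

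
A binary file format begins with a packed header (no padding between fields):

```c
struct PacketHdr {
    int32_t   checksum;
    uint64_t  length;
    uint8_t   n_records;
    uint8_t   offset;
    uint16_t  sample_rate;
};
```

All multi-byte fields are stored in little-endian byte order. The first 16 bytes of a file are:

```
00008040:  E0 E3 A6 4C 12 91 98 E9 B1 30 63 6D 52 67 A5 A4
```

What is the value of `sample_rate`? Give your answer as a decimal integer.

42149

`sample_rate` follows `checksum` (4 B), `length` (8 B), `n_records` (1 B), `offset` (1 B), so it starts at offset 4 + 8 + 1 + 1 = 14 and occupies 2 bytes.
Bytes at offsets 14..15: A5 A4.
In little-endian order the low byte comes first in memory.
Reassemble most-significant byte first: A4 A5 → 0xA4A5.
0xA4A5 = 42149.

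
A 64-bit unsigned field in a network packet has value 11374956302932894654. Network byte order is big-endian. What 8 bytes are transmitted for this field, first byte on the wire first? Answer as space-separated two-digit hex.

11374956302932894654 in hexadecimal, padded to 64 bits, is 0x9DDBF67D8BE7E3BE.
Split into bytes (most-significant first): 9D DB F6 7D 8B E7 E3 BE.
In big-endian order the high byte comes first in memory.
So the memory order matches the most-significant-first order: 9D DB F6 7D 8B E7 E3 BE.

9D DB F6 7D 8B E7 E3 BE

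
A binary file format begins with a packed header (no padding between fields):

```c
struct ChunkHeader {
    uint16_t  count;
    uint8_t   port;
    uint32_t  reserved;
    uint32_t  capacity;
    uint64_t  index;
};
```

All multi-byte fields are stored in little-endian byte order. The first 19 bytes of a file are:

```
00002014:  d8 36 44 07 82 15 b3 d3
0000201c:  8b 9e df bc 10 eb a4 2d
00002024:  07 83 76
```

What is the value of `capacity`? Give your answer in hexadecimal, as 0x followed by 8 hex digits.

0xDF9E8BD3

`capacity` follows `count` (2 B), `port` (1 B), `reserved` (4 B), so it starts at offset 2 + 1 + 4 = 7 and occupies 4 bytes.
Bytes at offsets 7..10: D3 8B 9E DF.
Little-endian stores the least-significant byte at the lowest address.
Reassemble most-significant byte first: DF 9E 8B D3 → 0xDF9E8BD3.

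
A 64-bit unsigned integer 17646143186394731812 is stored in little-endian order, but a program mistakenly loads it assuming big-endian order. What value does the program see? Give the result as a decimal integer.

17646143186394731812 in 64-bit hexadecimal is 0xF4E3B1BC18BCD524.
Stored little-endian, the bytes at ascending addresses are 24 D5 BC 18 BC B1 E3 F4.
Read back as big-endian, the last byte is least significant, giving 0x24D5BC18BCB1E3F4.
0x24D5BC18BCB1E3F4 = 2654234369835787252.

2654234369835787252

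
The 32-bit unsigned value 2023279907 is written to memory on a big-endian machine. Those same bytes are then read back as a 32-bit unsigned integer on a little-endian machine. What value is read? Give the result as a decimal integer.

600676472

2023279907 in 32-bit hexadecimal is 0x7898CD23.
Stored big-endian, the bytes at ascending addresses are 78 98 CD 23.
Read back as little-endian, the first byte is least significant, giving 0x23CD9878.
0x23CD9878 = 600676472.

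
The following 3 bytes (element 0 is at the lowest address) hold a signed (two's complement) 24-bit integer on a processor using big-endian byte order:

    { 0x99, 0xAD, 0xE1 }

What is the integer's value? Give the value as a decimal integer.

-6705695

Big-endian: lowest address holds the most-significant byte.
The bytes are already most-significant first: 0x99ADE1.
Top bit is set, so as a signed 24-bit value this is 0x99ADE1 − 2^24 = -6705695.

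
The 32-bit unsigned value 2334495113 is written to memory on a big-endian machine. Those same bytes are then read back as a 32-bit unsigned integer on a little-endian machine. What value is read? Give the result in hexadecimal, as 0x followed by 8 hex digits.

2334495113 in 32-bit hexadecimal is 0x8B259189.
Stored big-endian, the bytes at ascending addresses are 8B 25 91 89.
Read back as little-endian, the first byte is least significant, giving 0x8991258B.

0x8991258B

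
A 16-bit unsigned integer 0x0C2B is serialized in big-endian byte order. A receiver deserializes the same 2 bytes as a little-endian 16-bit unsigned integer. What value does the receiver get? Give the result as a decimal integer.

11020

Stored big-endian, the bytes at ascending addresses are 0C 2B.
Read back as little-endian, the first byte is least significant, giving 0x2B0C.
0x2B0C = 11020.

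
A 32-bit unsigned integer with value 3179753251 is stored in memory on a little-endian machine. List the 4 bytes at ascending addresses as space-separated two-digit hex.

23 2F 87 BD

3179753251 in hexadecimal, padded to 32 bits, is 0xBD872F23.
Split into bytes (most-significant first): BD 87 2F 23.
In little-endian order the low byte comes first in memory.
So at ascending addresses the bytes are 23 2F 87 BD.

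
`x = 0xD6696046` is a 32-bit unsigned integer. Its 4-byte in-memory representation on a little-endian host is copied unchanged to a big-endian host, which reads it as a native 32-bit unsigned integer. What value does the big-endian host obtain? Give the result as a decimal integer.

Stored little-endian, the bytes at ascending addresses are 46 60 69 D6.
Read back as big-endian, the last byte is least significant, giving 0x466069D6.
0x466069D6 = 1180723670.

1180723670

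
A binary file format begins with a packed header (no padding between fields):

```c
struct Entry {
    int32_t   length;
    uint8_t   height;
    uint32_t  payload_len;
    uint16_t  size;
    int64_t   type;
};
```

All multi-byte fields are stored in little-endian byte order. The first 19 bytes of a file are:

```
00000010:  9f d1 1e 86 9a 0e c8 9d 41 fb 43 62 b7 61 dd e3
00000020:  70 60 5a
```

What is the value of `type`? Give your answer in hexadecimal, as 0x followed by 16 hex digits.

0x5A6070E3DD61B762

`type` follows `length` (4 B), `height` (1 B), `payload_len` (4 B), `size` (2 B), so it starts at offset 4 + 1 + 4 + 2 = 11 and occupies 8 bytes.
Bytes at offsets 11..18: 62 B7 61 DD E3 70 60 5A.
Little-endian: lowest address holds the least-significant byte.
Reassemble most-significant byte first: 5A 60 70 E3 DD 61 B7 62 → 0x5A6070E3DD61B762.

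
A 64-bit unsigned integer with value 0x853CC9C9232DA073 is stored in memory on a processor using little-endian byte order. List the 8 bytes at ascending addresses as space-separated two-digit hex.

73 A0 2D 23 C9 C9 3C 85

Split into bytes (most-significant first): 85 3C C9 C9 23 2D A0 73.
Little-endian stores the least-significant byte at the lowest address.
So at ascending addresses the bytes are 73 A0 2D 23 C9 C9 3C 85.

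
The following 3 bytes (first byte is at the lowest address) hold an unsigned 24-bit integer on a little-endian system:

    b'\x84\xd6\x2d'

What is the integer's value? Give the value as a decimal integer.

3004036

Little-endian stores the least-significant byte at the lowest address.
Reassemble most-significant byte first: 2D D6 84 → 0x2DD684.
0x2DD684 = 3004036.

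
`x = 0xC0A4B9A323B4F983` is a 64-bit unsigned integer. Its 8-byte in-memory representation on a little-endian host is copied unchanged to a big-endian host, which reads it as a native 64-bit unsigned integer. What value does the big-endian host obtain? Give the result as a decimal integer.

9509830153333220544

Stored little-endian, the bytes at ascending addresses are 83 F9 B4 23 A3 B9 A4 C0.
Read back as big-endian, the last byte is least significant, giving 0x83F9B423A3B9A4C0.
0x83F9B423A3B9A4C0 = 9509830153333220544.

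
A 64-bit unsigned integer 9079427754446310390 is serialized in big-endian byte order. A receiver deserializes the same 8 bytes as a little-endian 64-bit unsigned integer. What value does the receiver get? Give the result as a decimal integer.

17747445965844578430

9079427754446310390 in 64-bit hexadecimal is 0x7E009B7013984BF6.
Stored big-endian, the bytes at ascending addresses are 7E 00 9B 70 13 98 4B F6.
Read back as little-endian, the first byte is least significant, giving 0xF64B9813709B007E.
0xF64B9813709B007E = 17747445965844578430.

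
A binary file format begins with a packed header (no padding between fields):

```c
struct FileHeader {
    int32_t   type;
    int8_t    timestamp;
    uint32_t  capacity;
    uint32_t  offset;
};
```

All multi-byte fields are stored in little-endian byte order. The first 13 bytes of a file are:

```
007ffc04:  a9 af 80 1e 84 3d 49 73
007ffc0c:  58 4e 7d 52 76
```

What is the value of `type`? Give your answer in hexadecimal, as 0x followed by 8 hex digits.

`type` is the first field, at byte offset 0, occupying 4 bytes.
Bytes at offsets 0..3: A9 AF 80 1E.
In little-endian order the low byte comes first in memory.
Reassemble most-significant byte first: 1E 80 AF A9 → 0x1E80AFA9.

0x1E80AFA9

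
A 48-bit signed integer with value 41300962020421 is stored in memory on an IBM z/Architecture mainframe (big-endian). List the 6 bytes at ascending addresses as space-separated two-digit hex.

41300962020421 in hexadecimal, padded to 48 bits, is 0x2590212B8C45.
Split into bytes (most-significant first): 25 90 21 2B 8C 45.
In big-endian order the high byte comes first in memory.
So the memory order matches the most-significant-first order: 25 90 21 2B 8C 45.

25 90 21 2B 8C 45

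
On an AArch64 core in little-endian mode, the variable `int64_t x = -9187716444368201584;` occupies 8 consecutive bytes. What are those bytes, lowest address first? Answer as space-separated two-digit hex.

90 18 6B 8C 92 AC 7E 80

Two's complement of -9187716444368201584 in 64 bits: 9187716444368201584 = 0x7F81536D7394E770; invert → 0x807EAC928C6B188F; add 1 → 0x807EAC928C6B1890.
Split into bytes (most-significant first): 80 7E AC 92 8C 6B 18 90.
In little-endian order the low byte comes first in memory.
So at ascending addresses the bytes are 90 18 6B 8C 92 AC 7E 80.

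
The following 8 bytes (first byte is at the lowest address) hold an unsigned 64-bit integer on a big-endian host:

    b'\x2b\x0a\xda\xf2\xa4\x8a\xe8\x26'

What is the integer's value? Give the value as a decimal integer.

3101532029075515430

Big-endian: lowest address holds the most-significant byte.
The bytes are already most-significant first: 0x2B0ADAF2A48AE826.
0x2B0ADAF2A48AE826 = 3101532029075515430.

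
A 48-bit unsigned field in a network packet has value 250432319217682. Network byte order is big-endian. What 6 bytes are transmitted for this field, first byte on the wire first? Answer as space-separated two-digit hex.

E3 C4 51 6D 60 12

250432319217682 in hexadecimal, padded to 48 bits, is 0xE3C4516D6012.
Split into bytes (most-significant first): E3 C4 51 6D 60 12.
In big-endian order the high byte comes first in memory.
So the memory order matches the most-significant-first order: E3 C4 51 6D 60 12.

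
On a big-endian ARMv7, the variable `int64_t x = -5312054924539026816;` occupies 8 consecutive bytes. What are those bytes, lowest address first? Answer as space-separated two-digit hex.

B6 47 CA 30 CB 7C A2 80

Two's complement of -5312054924539026816 in 64 bits: 5312054924539026816 = 0x49B835CF34835D80; invert → 0xB647CA30CB7CA27F; add 1 → 0xB647CA30CB7CA280.
Split into bytes (most-significant first): B6 47 CA 30 CB 7C A2 80.
In big-endian order the high byte comes first in memory.
So the memory order matches the most-significant-first order: B6 47 CA 30 CB 7C A2 80.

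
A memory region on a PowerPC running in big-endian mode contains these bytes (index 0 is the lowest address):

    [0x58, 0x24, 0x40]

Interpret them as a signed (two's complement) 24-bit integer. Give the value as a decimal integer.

5776448

Big-endian stores the most-significant byte at the lowest address.
The bytes are already most-significant first: 0x582440.
0x582440 = 5776448.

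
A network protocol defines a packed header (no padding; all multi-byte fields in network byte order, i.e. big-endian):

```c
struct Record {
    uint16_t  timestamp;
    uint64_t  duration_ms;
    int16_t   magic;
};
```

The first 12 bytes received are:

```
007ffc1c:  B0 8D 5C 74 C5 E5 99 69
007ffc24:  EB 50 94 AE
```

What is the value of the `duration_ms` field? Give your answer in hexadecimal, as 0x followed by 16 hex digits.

0x5C74C5E59969EB50

`duration_ms` follows `timestamp` (2 bytes), so it starts at byte offset 2 and occupies 8 bytes.
Bytes at offsets 2..9: 5C 74 C5 E5 99 69 EB 50.
In big-endian order the high byte comes first in memory.
The bytes are already most-significant first: 0x5C74C5E59969EB50.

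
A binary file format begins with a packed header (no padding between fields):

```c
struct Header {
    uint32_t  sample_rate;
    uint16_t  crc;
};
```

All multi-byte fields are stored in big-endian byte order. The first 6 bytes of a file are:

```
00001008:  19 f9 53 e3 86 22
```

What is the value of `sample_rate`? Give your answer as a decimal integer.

435770339

`sample_rate` is the first field, at byte offset 0, occupying 4 bytes.
Bytes at offsets 0..3: 19 F9 53 E3.
Big-endian: lowest address holds the most-significant byte.
The bytes are already most-significant first: 0x19F953E3.
0x19F953E3 = 435770339.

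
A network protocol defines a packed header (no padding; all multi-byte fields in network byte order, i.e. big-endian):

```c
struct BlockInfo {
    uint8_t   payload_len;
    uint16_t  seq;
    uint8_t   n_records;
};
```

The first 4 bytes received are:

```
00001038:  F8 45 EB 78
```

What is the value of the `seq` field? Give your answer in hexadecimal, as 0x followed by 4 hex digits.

`seq` follows `payload_len` (1 byte), so it starts at byte offset 1 and occupies 2 bytes.
Bytes at offsets 1..2: 45 EB.
Big-endian: lowest address holds the most-significant byte.
The bytes are already most-significant first: 0x45EB.

0x45EB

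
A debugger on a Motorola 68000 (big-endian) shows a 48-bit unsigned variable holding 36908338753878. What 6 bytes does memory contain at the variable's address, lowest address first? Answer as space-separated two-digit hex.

21 91 64 6B B1 56

36908338753878 in hexadecimal, padded to 48 bits, is 0x2191646BB156.
Split into bytes (most-significant first): 21 91 64 6B B1 56.
Big-endian stores the most-significant byte at the lowest address.
So the memory order matches the most-significant-first order: 21 91 64 6B B1 56.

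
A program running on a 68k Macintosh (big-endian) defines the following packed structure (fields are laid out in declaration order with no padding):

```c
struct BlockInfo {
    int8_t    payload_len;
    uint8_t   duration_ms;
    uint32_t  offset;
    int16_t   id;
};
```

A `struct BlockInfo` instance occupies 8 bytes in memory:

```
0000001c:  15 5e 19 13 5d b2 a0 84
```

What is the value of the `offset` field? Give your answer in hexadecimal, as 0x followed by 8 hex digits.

0x19135DB2

`offset` follows `payload_len` (1 B), `duration_ms` (1 B), so it starts at offset 1 + 1 = 2 and occupies 4 bytes.
Bytes at offsets 2..5: 19 13 5D B2.
Big-endian: lowest address holds the most-significant byte.
The bytes are already most-significant first: 0x19135DB2.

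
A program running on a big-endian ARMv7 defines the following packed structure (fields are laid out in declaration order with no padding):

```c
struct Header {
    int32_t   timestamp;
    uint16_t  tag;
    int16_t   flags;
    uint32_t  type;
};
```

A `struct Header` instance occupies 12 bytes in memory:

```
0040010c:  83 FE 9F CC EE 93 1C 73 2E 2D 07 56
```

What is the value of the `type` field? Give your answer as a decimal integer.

`type` follows `timestamp` (4 B), `tag` (2 B), `flags` (2 B), so it starts at offset 4 + 2 + 2 = 8 and occupies 4 bytes.
Bytes at offsets 8..11: 2E 2D 07 56.
Big-endian stores the most-significant byte at the lowest address.
The bytes are already most-significant first: 0x2E2D0756.
0x2E2D0756 = 774702934.

774702934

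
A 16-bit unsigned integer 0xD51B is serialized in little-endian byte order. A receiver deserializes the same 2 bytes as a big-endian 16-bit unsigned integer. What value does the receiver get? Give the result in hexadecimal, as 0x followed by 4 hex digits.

0x1BD5

Stored little-endian, the bytes at ascending addresses are 1B D5.
Read back as big-endian, the last byte is least significant, giving 0x1BD5.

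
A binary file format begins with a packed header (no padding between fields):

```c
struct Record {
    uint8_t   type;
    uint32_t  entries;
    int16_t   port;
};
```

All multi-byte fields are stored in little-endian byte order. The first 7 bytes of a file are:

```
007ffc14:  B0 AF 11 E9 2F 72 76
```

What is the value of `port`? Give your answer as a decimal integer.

`port` follows `type` (1 B), `entries` (4 B), so it starts at offset 1 + 4 = 5 and occupies 2 bytes.
Bytes at offsets 5..6: 72 76.
In little-endian order the low byte comes first in memory.
Reassemble most-significant byte first: 76 72 → 0x7672.
0x7672 = 30322.

30322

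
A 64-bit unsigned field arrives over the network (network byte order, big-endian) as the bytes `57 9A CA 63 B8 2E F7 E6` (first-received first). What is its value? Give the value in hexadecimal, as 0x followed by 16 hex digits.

0x579ACA63B82EF7E6

Big-endian: lowest address holds the most-significant byte.
The bytes are already most-significant first: 0x579ACA63B82EF7E6.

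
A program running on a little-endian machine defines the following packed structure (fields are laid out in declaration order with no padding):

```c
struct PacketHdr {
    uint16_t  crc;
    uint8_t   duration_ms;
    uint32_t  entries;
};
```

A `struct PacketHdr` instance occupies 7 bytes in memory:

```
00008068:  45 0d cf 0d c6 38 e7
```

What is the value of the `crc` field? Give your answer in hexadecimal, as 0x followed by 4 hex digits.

`crc` is the first field, at byte offset 0, occupying 2 bytes.
Bytes at offsets 0..1: 45 0D.
Little-endian stores the least-significant byte at the lowest address.
Reassemble most-significant byte first: 0D 45 → 0x0D45.

0x0D45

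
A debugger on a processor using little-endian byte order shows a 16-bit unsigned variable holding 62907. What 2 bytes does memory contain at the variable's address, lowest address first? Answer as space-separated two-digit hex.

BB F5

62907 in hexadecimal, padded to 16 bits, is 0xF5BB.
Split into bytes (most-significant first): F5 BB.
Little-endian: lowest address holds the least-significant byte.
So at ascending addresses the bytes are BB F5.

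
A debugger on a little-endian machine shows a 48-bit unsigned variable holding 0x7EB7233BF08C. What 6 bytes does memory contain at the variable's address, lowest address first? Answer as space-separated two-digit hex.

Split into bytes (most-significant first): 7E B7 23 3B F0 8C.
In little-endian order the low byte comes first in memory.
So at ascending addresses the bytes are 8C F0 3B 23 B7 7E.

8C F0 3B 23 B7 7E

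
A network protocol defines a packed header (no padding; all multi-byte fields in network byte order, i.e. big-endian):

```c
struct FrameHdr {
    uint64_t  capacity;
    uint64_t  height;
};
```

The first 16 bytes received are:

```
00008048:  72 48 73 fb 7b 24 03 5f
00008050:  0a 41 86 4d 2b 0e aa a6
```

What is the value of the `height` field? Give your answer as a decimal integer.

`height` follows `capacity` (8 bytes), so it starts at byte offset 8 and occupies 8 bytes.
Bytes at offsets 8..15: 0A 41 86 4D 2B 0E AA A6.
In big-endian order the high byte comes first in memory.
The bytes are already most-significant first: 0x0A41864D2B0EAAA6.
0x0A41864D2B0EAAA6 = 739019479858457254.

739019479858457254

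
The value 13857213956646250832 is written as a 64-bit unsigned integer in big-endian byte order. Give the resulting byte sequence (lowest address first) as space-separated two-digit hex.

C0 4E B6 AC C6 7C 29 50

13857213956646250832 in hexadecimal, padded to 64 bits, is 0xC04EB6ACC67C2950.
Split into bytes (most-significant first): C0 4E B6 AC C6 7C 29 50.
Big-endian: lowest address holds the most-significant byte.
So the memory order matches the most-significant-first order: C0 4E B6 AC C6 7C 29 50.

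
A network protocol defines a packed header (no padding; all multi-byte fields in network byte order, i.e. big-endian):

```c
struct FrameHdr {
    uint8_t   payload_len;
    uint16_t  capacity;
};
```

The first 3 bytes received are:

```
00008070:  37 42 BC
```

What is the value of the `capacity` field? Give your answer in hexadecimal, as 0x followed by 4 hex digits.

`capacity` follows `payload_len` (1 byte), so it starts at byte offset 1 and occupies 2 bytes.
Bytes at offsets 1..2: 42 BC.
Big-endian stores the most-significant byte at the lowest address.
The bytes are already most-significant first: 0x42BC.

0x42BC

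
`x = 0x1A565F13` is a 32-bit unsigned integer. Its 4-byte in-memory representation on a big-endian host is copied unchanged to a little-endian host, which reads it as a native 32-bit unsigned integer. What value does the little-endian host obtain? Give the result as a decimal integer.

325015066

Stored big-endian, the bytes at ascending addresses are 1A 56 5F 13.
Read back as little-endian, the first byte is least significant, giving 0x135F561A.
0x135F561A = 325015066.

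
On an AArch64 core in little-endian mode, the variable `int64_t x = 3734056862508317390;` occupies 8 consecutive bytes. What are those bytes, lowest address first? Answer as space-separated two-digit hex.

3734056862508317390 in hexadecimal, padded to 64 bits, is 0x33D208EEBCEAFACE.
Split into bytes (most-significant first): 33 D2 08 EE BC EA FA CE.
In little-endian order the low byte comes first in memory.
So at ascending addresses the bytes are CE FA EA BC EE 08 D2 33.

CE FA EA BC EE 08 D2 33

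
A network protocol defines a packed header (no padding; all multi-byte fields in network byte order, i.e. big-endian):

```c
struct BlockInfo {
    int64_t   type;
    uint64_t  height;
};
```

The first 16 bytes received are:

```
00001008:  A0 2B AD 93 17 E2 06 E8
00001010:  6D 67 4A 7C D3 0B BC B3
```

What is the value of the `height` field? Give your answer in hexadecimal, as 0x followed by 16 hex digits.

`height` follows `type` (8 bytes), so it starts at byte offset 8 and occupies 8 bytes.
Bytes at offsets 8..15: 6D 67 4A 7C D3 0B BC B3.
In big-endian order the high byte comes first in memory.
The bytes are already most-significant first: 0x6D674A7CD30BBCB3.

0x6D674A7CD30BBCB3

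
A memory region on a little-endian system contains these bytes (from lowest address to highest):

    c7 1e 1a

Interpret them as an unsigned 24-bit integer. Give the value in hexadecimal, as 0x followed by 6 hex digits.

Little-endian stores the least-significant byte at the lowest address.
Reassemble most-significant byte first: 1A 1E C7 → 0x1A1EC7.

0x1A1EC7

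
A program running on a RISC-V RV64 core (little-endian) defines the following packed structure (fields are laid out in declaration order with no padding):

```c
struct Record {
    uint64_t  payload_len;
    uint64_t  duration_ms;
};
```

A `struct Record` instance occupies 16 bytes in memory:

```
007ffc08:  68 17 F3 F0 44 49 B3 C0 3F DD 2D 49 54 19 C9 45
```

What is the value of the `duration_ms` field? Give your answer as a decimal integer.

5028578308731559231

`duration_ms` follows `payload_len` (8 bytes), so it starts at byte offset 8 and occupies 8 bytes.
Bytes at offsets 8..15: 3F DD 2D 49 54 19 C9 45.
Little-endian stores the least-significant byte at the lowest address.
Reassemble most-significant byte first: 45 C9 19 54 49 2D DD 3F → 0x45C91954492DDD3F.
0x45C91954492DDD3F = 5028578308731559231.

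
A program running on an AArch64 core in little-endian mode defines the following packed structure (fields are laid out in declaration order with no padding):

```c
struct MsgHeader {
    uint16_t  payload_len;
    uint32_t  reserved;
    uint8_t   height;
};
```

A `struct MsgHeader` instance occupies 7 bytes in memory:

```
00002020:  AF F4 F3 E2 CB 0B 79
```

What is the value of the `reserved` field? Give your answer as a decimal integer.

197911283

`reserved` follows `payload_len` (2 bytes), so it starts at byte offset 2 and occupies 4 bytes.
Bytes at offsets 2..5: F3 E2 CB 0B.
In little-endian order the low byte comes first in memory.
Reassemble most-significant byte first: 0B CB E2 F3 → 0x0BCBE2F3.
0x0BCBE2F3 = 197911283.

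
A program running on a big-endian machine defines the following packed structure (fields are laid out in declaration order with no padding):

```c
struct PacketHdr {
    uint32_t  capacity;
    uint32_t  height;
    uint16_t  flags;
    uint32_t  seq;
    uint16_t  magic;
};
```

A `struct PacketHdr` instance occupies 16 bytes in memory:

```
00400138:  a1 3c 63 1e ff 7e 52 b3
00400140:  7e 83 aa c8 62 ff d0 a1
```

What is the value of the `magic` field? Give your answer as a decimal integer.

`magic` follows `capacity` (4 B), `height` (4 B), `flags` (2 B), `seq` (4 B), so it starts at offset 4 + 4 + 2 + 4 = 14 and occupies 2 bytes.
Bytes at offsets 14..15: D0 A1.
Big-endian stores the most-significant byte at the lowest address.
The bytes are already most-significant first: 0xD0A1.
0xD0A1 = 53409.

53409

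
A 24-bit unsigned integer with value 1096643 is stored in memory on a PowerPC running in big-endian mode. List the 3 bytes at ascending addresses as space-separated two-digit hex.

1096643 in hexadecimal, padded to 24 bits, is 0x10BBC3.
Split into bytes (most-significant first): 10 BB C3.
In big-endian order the high byte comes first in memory.
So the memory order matches the most-significant-first order: 10 BB C3.

10 BB C3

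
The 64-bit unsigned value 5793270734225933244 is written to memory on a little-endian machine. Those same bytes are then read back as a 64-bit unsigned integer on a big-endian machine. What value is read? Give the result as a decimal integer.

13547730279557588304

5793270734225933244 in 64-bit hexadecimal is 0x5065D509E93403BC.
Stored little-endian, the bytes at ascending addresses are BC 03 34 E9 09 D5 65 50.
Read back as big-endian, the last byte is least significant, giving 0xBC0334E909D56550.
0xBC0334E909D56550 = 13547730279557588304.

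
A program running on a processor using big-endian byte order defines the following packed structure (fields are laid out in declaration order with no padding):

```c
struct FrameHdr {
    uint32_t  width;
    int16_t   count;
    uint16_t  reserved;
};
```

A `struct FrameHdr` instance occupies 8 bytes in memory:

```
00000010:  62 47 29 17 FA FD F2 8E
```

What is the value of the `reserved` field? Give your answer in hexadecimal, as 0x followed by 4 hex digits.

`reserved` follows `width` (4 B), `count` (2 B), so it starts at offset 4 + 2 = 6 and occupies 2 bytes.
Bytes at offsets 6..7: F2 8E.
Big-endian stores the most-significant byte at the lowest address.
The bytes are already most-significant first: 0xF28E.

0xF28E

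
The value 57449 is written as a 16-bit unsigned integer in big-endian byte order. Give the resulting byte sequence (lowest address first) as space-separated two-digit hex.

57449 in hexadecimal, padded to 16 bits, is 0xE069.
Split into bytes (most-significant first): E0 69.
In big-endian order the high byte comes first in memory.
So the memory order matches the most-significant-first order: E0 69.

E0 69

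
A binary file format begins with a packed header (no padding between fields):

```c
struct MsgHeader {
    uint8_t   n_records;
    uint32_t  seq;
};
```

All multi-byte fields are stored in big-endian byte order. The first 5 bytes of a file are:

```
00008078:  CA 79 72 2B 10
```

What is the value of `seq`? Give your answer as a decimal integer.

2037525264

`seq` follows `n_records` (1 byte), so it starts at byte offset 1 and occupies 4 bytes.
Bytes at offsets 1..4: 79 72 2B 10.
In big-endian order the high byte comes first in memory.
The bytes are already most-significant first: 0x79722B10.
0x79722B10 = 2037525264.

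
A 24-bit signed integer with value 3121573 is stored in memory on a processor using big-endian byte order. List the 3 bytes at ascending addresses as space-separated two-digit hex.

2F A1 A5

3121573 in hexadecimal, padded to 24 bits, is 0x2FA1A5.
Split into bytes (most-significant first): 2F A1 A5.
In big-endian order the high byte comes first in memory.
So the memory order matches the most-significant-first order: 2F A1 A5.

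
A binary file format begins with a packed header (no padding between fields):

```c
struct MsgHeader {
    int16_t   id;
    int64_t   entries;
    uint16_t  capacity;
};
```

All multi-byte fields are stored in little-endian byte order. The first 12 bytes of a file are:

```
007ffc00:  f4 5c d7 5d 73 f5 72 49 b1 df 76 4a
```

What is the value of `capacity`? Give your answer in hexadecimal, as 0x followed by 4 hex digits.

0x4A76

`capacity` follows `id` (2 B), `entries` (8 B), so it starts at offset 2 + 8 = 10 and occupies 2 bytes.
Bytes at offsets 10..11: 76 4A.
Little-endian: lowest address holds the least-significant byte.
Reassemble most-significant byte first: 4A 76 → 0x4A76.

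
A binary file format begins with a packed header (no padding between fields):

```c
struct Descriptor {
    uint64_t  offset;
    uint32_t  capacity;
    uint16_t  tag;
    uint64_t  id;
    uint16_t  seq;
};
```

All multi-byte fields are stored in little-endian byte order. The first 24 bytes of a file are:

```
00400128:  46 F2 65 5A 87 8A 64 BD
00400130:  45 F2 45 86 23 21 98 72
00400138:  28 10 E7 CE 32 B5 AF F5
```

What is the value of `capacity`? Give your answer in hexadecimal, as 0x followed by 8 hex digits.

0x8645F245

`capacity` follows `offset` (8 bytes), so it starts at byte offset 8 and occupies 4 bytes.
Bytes at offsets 8..11: 45 F2 45 86.
Little-endian stores the least-significant byte at the lowest address.
Reassemble most-significant byte first: 86 45 F2 45 → 0x8645F245.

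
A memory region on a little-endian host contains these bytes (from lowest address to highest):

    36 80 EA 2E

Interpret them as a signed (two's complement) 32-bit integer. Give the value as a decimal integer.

787120182

Little-endian stores the least-significant byte at the lowest address.
Reassemble most-significant byte first: 2E EA 80 36 → 0x2EEA8036.
0x2EEA8036 = 787120182.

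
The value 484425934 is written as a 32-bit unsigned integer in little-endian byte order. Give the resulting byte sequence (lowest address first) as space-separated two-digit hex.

484425934 in hexadecimal, padded to 32 bits, is 0x1CDFC0CE.
Split into bytes (most-significant first): 1C DF C0 CE.
Little-endian stores the least-significant byte at the lowest address.
So at ascending addresses the bytes are CE C0 DF 1C.

CE C0 DF 1C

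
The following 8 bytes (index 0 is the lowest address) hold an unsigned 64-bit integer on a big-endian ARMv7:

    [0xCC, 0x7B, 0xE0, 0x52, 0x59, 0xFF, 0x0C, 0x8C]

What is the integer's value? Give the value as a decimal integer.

Big-endian stores the most-significant byte at the lowest address.
The bytes are already most-significant first: 0xCC7BE05259FF0C8C.
0xCC7BE05259FF0C8C = 14734617250174536844.

14734617250174536844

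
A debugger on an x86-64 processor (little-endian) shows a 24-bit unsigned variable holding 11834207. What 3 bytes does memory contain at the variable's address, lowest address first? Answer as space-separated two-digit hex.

5F 93 B4

11834207 in hexadecimal, padded to 24 bits, is 0xB4935F.
Split into bytes (most-significant first): B4 93 5F.
In little-endian order the low byte comes first in memory.
So at ascending addresses the bytes are 5F 93 B4.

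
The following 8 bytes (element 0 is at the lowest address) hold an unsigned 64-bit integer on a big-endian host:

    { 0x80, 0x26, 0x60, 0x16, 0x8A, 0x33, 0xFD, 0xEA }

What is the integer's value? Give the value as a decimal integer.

9234173735893990890

Big-endian: lowest address holds the most-significant byte.
The bytes are already most-significant first: 0x802660168A33FDEA.
0x802660168A33FDEA = 9234173735893990890.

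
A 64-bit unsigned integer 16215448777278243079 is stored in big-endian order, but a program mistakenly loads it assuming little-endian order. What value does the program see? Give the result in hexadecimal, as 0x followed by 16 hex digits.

16215448777278243079 in 64-bit hexadecimal is 0xE108D8BFF3364107.
Stored big-endian, the bytes at ascending addresses are E1 08 D8 BF F3 36 41 07.
Read back as little-endian, the first byte is least significant, giving 0x074136F3BFD808E1.

0x074136F3BFD808E1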